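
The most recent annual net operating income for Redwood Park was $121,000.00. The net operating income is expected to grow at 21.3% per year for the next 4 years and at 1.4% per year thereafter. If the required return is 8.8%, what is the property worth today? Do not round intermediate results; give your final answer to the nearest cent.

$3201573.35

D_1 = 146773.00000
D_2 = 178035.64900
D_3 = 215957.24224
D_4 = 261956.13483
Terminal value at year 4: TV = D_4×(1+g_2)/(r−g_2) = 265623.52072/0.074 = 3589507.03677
P_0 = D_1/(1+r)^1 + D_2/(1+r)^2 + D_3/(1+r)^3 + D_4/(1+r)^4 + TV/(1+r)^4
    = 134901.65441 + 150400.46581 + 167679.93109 + 186944.62906 + 2561646.67384 = 3201573.35421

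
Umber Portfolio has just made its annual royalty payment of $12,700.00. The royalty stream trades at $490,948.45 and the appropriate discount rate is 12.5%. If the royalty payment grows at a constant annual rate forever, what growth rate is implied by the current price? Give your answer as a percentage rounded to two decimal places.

9.66%

P = D₀(1+g)/(r−g) ⇒ P(r−g) = D₀(1+g) ⇒ g(P+D₀) = P·r − D₀
g = (P·r − D₀)/(P + D₀) = ($490,948.45×0.125 − $12,700.00) / ($490,948.45 + $12,700.00) = 0.096632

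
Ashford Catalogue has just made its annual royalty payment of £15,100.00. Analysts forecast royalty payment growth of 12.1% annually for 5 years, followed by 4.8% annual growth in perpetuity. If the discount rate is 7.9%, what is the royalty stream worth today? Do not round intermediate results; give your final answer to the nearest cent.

D_1 = 16927.10000
D_2 = 18975.27910
D_3 = 21271.28787
D_4 = 23845.11370
D_5 = 26730.37246
Terminal value at year 5: TV = D_5×(1+g_2)/(r−g_2) = 28013.43034/0.031 = 903659.04322
P_0 = D_1/(1+r)^1 + D_2/(1+r)^2 + D_3/(1+r)^3 + D_4/(1+r)^4 + D_5/(1+r)^5 + TV/(1+r)^5
    = 15687.76645 + 16298.41167 + 16932.82621 + 17591.93529 + 18276.70015 + 617870.37934 = 702658.01911

£702658.02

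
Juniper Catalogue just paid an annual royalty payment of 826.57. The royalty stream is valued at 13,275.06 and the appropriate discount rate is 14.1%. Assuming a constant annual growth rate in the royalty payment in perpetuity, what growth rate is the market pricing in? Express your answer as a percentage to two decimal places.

P = D₀(1+g)/(r−g) ⇒ P(r−g) = D₀(1+g) ⇒ g(P+D₀) = P·r − D₀
g = (P·r − D₀)/(P + D₀) = (13,275.06×0.141 − 826.57) / (13,275.06 + 826.57) = 0.074120

7.41%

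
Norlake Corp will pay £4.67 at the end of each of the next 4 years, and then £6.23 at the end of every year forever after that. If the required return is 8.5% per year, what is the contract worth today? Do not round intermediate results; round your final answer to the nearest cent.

PV of 4-year annuity: £4.67 × [1 − (1+0.085)^−4] / 0.085 = 15.29704
Perpetuity value at year 4: £6.23 / 0.085 = 73.29412
PV of perpetuity: 73.29412 / (1+0.085)^4 = 52.88715
Total PV = 15.29704 + 52.88715 = 68.18419

£68.18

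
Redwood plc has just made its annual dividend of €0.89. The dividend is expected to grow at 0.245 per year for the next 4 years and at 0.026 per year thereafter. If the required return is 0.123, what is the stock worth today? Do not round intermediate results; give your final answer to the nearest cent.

D_1 = 1.10805
D_2 = 1.37952
D_3 = 1.71751
D_4 = 2.13829
Terminal value at year 4: TV = D_4×(1+g_2)/(r−g_2) = 2.19389/0.097 = 22.61742
P_0 = D_1/(1+r)^1 + D_2/(1+r)^2 + D_3/(1+r)^3 + D_4/(1+r)^4 + TV/(1+r)^4
    = 0.98669 + 1.09388 + 1.21272 + 1.34446 + 14.22080 = 18.85854

€18.86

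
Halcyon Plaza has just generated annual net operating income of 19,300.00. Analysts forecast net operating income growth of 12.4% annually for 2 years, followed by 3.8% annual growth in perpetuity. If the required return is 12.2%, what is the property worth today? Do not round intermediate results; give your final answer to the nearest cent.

D_1 = 21693.20000
D_2 = 24383.15680
Terminal value at year 2: TV = D_2×(1+g_2)/(r−g_2) = 25309.71676/0.084 = 301306.15189
P_0 = D_1/(1+r)^1 + D_2/(1+r)^2 + TV/(1+r)^2
    = 19334.40285 + 19368.86703 + 239343.85685 = 278047.12673

278047.13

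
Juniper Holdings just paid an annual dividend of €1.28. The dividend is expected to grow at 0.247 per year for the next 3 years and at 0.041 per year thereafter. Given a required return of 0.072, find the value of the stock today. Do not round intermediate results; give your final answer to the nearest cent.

D_1 = 1.59616
D_2 = 1.99041
D_3 = 2.48204
Terminal value at year 3: TV = D_3×(1+g_2)/(r−g_2) = 2.58381/0.031 = 83.34861
P_0 = D_1/(1+r)^1 + D_2/(1+r)^2 + D_3/(1+r)^3 + TV/(1+r)^3
    = 1.48896 + 1.73202 + 2.01477 + 67.65720 = 72.89294

€72.89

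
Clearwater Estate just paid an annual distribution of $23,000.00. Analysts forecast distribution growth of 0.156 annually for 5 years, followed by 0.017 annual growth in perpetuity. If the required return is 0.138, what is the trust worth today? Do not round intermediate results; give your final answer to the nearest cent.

$329667.26

D_1 = 26588.00000
D_2 = 30735.72800
D_3 = 35530.50157
D_4 = 41073.25981
D_5 = 47480.68834
Terminal value at year 5: TV = D_5×(1+g_2)/(r−g_2) = 48287.86005/0.121 = 399073.22351
P_0 = D_1/(1+r)^1 + D_2/(1+r)^2 + D_3/(1+r)^3 + D_4/(1+r)^4 + D_5/(1+r)^5 + TV/(1+r)^5
    = 23363.79613 + 23733.34651 + 24108.74215 + 24490.07551 + 24877.44050 + 209093.85938 = 329667.26018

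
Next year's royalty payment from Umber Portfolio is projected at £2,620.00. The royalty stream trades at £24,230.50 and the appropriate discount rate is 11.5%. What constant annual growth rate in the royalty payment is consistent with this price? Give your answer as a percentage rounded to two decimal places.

P = D₁/(r−g) ⇒ g = r − D₁/P = 0.115 − £2,620.00/£24,230.50 = 0.006872

0.69%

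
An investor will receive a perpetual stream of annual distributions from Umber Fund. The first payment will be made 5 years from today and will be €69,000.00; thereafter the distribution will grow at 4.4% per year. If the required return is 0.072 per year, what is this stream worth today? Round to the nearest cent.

Value at end of year 4: C₁ / (r − g) = €69,000.00 / (0.072 − 0.044) = €2,464,285.7143
Discount to today: PV = €2,464,285.7143 / (1 + 0.072)^4 = €2,464,285.7143 / 1.320624 = €1,866,001.20

€1866001.20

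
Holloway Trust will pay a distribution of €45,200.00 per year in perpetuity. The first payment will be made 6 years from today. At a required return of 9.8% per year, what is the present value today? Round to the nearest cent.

€289001.87

Value at end of year 5: C / r = €45,200.00 / 0.098 = €461,224.4898
Discount to today: PV = €461,224.4898 / (1 + 0.098)^5 = €461,224.4898 / 1.595922 = €289,001.87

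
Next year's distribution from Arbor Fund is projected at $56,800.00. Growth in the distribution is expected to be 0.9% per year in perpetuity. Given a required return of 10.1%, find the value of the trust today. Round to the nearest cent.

$617391.30

Growing perpetuity: P = D₁ / (r − g) = $56,800.0000 / (0.101 − 0.009) = $617,391.30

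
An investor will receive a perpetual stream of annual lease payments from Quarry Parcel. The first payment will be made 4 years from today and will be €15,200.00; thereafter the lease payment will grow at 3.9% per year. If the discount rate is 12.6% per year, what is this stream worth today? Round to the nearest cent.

€122379.64

Value at end of year 3: C₁ / (r − g) = €15,200.00 / (0.126 − 0.039) = €174,712.6437
Discount to today: PV = €174,712.6437 / (1 + 0.126)^3 = €174,712.6437 / 1.427628 = €122,379.64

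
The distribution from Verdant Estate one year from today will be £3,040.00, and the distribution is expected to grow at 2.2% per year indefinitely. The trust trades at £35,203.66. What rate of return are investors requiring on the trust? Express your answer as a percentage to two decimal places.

P = D₁/(r − g) ⇒ r = D₁/P + g = £3,040.0000/£35,203.66 + 0.022 = 0.086355 + 0.022 = 0.108355

10.84%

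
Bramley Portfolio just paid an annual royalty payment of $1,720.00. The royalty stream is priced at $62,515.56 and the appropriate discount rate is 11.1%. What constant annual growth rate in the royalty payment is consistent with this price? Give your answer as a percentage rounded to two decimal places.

P = D₀(1+g)/(r−g) ⇒ P(r−g) = D₀(1+g) ⇒ g(P+D₀) = P·r − D₀
g = (P·r − D₀)/(P + D₀) = ($62,515.56×0.111 − $1,720.00) / ($62,515.56 + $1,720.00) = 0.081251

8.13%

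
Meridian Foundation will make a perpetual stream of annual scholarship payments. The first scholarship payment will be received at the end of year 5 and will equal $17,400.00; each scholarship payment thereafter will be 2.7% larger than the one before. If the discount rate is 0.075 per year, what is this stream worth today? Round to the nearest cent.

$271440.19

Value at end of year 4: C₁ / (r − g) = $17,400.00 / (0.075 − 0.027) = $362,500.0000
Discount to today: PV = $362,500.0000 / (1 + 0.075)^4 = $362,500.0000 / 1.335469 = $271,440.19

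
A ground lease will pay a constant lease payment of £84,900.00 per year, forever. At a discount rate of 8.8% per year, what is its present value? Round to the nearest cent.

Level perpetuity: PV = C / r = £84,900.00 / 0.088 = £964,772.73

£964772.73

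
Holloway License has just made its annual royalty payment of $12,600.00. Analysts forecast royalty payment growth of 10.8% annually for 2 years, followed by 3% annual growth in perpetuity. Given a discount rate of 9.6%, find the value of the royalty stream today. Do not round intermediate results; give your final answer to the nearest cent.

$226581.22

D_1 = 13960.80000
D_2 = 15468.56640
Terminal value at year 2: TV = D_2×(1+g_2)/(r−g_2) = 15932.62339/0.066 = 241403.38473
P_0 = D_1/(1+r)^1 + D_2/(1+r)^2 + TV/(1+r)^2
    = 12737.95620 + 12877.42288 + 200965.84189 = 226581.22097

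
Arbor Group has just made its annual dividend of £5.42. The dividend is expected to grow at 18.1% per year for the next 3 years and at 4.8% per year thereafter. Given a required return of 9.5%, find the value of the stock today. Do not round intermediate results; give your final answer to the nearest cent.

D_1 = 6.40102
D_2 = 7.55960
D_3 = 8.92789
Terminal value at year 3: TV = D_3×(1+g_2)/(r−g_2) = 9.35643/0.047 = 199.07302
P_0 = D_1/(1+r)^1 + D_2/(1+r)^2 + D_3/(1+r)^3 + TV/(1+r)^3
    = 5.84568 + 6.30479 + 6.79996 + 151.62473 = 170.57517

£170.58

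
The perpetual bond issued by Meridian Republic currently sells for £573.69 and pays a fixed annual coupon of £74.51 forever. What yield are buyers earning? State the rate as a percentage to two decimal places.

12.99%

P = C/r ⇒ r = C/P = £74.51/£573.69 = 0.129879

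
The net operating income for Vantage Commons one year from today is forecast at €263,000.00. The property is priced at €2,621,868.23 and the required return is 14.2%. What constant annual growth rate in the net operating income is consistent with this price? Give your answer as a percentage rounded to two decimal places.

P = D₁/(r−g) ⇒ g = r − D₁/P = 0.142 − €263,000.00/€2,621,868.23 = 0.041690

4.17%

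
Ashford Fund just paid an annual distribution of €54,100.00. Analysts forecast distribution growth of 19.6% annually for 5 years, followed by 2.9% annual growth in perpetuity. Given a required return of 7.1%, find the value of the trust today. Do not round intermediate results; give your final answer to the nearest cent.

D_1 = 64703.60000
D_2 = 77385.50560
D_3 = 92553.06470
D_4 = 110693.46538
D_5 = 132389.38459
Terminal value at year 5: TV = D_5×(1+g_2)/(r−g_2) = 136228.67675/0.042 = 3243539.92252
P_0 = D_1/(1+r)^1 + D_2/(1+r)^2 + D_3/(1+r)^3 + D_4/(1+r)^4 + D_5/(1+r)^5 + TV/(1+r)^5
    = 60414.19234 + 67465.33524 + 75339.44066 + 84132.55932 + 93951.95233 + 2301822.83209 = 2683126.31198

€2683126.31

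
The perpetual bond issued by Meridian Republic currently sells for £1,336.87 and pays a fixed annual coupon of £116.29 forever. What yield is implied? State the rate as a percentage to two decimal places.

8.70%

P = C/r ⇒ r = C/P = £116.29/£1,336.87 = 0.086987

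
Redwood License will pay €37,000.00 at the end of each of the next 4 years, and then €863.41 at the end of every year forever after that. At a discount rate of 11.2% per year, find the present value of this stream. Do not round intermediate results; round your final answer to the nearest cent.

€119343.76

PV of 4-year annuity: €37,000.00 × [1 − (1+0.112)^−4] / 0.112 = 114302.02789
Perpetuity value at year 4: €863.41 / 0.112 = 7709.01786
PV of perpetuity: 7709.01786 / (1+0.112)^4 = 5041.73370
Total PV = 114302.02789 + 5041.73370 = 119343.76159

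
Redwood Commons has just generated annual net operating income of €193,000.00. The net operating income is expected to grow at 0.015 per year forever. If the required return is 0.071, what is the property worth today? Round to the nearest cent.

€3498125.00

D₁ = D₀ × (1 + g) = €193,000.00 × 1.015 = €195,895.0000
Growing perpetuity: P = D₁ / (r − g) = €195,895.0000 / (0.071 − 0.015) = €3,498,125.00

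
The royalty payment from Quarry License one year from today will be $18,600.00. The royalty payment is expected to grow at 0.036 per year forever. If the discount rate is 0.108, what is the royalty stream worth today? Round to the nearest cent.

$258333.33

Growing perpetuity: P = D₁ / (r − g) = $18,600.0000 / (0.108 − 0.036) = $258,333.33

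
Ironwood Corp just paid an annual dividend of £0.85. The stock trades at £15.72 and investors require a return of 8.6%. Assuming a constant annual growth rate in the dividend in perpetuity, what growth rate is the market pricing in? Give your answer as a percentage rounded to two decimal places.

P = D₀(1+g)/(r−g) ⇒ P(r−g) = D₀(1+g) ⇒ g(P+D₀) = P·r − D₀
g = (P·r − D₀)/(P + D₀) = (£15.72×0.086 − £0.85) / (£15.72 + £0.85) = 0.030291

3.03%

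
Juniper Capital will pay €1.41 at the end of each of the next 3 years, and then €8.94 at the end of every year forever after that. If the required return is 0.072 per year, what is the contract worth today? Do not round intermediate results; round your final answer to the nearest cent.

€104.48

PV of 3-year annuity: €1.41 × [1 − (1+0.072)^−3] / 0.072 = 3.68681
Perpetuity value at year 3: €8.94 / 0.072 = 124.16667
PV of perpetuity: 124.16667 / (1+0.072)^3 = 100.79075
Total PV = 3.68681 + 100.79075 = 104.47755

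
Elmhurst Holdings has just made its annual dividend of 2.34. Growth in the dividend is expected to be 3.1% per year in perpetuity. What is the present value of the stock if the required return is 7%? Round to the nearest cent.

D₁ = D₀ × (1 + g) = 2.34 × 1.031 = 2.4125
Growing perpetuity: P = D₁ / (r − g) = 2.4125 / (0.07 − 0.031) = 61.86

61.86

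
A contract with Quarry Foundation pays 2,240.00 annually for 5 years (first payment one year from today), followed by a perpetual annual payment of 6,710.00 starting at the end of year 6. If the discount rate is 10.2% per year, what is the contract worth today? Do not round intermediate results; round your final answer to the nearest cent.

PV of 5-year annuity: 2,240.00 × [1 − (1+0.102)^−5] / 0.102 = 8448.15466
Perpetuity value at year 5: 6,710.00 / 0.102 = 65784.31373
PV of perpetuity: 65784.31373 / (1+0.102)^5 = 40477.56472
Total PV = 8448.15466 + 40477.56472 = 48925.71938

48925.72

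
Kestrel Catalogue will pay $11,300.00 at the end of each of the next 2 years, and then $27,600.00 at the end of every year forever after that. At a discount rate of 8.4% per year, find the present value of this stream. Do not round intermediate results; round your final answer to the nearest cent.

$299662.85

PV of 2-year annuity: $11,300.00 × [1 − (1+0.084)^−2] / 0.084 = 20040.91720
Perpetuity value at year 2: $27,600.00 / 0.084 = 328571.42857
PV of perpetuity: 328571.42857 / (1+0.084)^2 = 279621.93170
Total PV = 20040.91720 + 279621.93170 = 299662.84890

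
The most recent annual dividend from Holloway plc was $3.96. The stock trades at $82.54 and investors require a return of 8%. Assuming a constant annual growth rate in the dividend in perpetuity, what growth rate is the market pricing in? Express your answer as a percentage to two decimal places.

P = D₀(1+g)/(r−g) ⇒ P(r−g) = D₀(1+g) ⇒ g(P+D₀) = P·r − D₀
g = (P·r − D₀)/(P + D₀) = ($82.54×0.08 − $3.96) / ($82.54 + $3.96) = 0.030557

3.06%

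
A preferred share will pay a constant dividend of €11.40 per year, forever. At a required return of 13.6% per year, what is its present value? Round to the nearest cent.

€83.82

Level perpetuity: PV = C / r = €11.40 / 0.136 = €83.82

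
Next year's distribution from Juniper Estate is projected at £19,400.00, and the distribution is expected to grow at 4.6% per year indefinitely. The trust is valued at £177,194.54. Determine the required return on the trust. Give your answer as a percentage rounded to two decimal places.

P = D₁/(r − g) ⇒ r = D₁/P + g = £19,400.0000/£177,194.54 + 0.046 = 0.109484 + 0.046 = 0.155484

15.55%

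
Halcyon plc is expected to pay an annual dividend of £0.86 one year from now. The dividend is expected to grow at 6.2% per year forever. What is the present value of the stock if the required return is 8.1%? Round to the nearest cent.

£45.26

Growing perpetuity: P = D₁ / (r − g) = £0.8600 / (0.081 − 0.062) = £45.26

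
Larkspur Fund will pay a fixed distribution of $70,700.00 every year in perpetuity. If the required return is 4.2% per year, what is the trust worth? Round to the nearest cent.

Level perpetuity: PV = C / r = $70,700.00 / 0.042 = $1,683,333.33

$1683333.33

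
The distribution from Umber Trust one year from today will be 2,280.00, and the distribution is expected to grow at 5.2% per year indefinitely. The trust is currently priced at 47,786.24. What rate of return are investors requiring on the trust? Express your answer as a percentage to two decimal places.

P = D₁/(r − g) ⇒ r = D₁/P + g = 2,280.0000/47,786.24 + 0.052 = 0.047712 + 0.052 = 0.099712

9.97%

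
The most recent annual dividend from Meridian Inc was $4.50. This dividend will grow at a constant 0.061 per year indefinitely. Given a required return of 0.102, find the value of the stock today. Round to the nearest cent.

$116.45

D₁ = D₀ × (1 + g) = $4.50 × 1.061 = $4.7745
Growing perpetuity: P = D₁ / (r − g) = $4.7745 / (0.102 − 0.061) = $116.45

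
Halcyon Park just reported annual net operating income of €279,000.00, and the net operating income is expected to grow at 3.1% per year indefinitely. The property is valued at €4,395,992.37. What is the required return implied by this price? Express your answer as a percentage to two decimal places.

9.64%

D₁ = €279,000.00 × 1.031 = €287,649.0000
P = D₁/(r − g) ⇒ r = D₁/P + g = €287,649.0000/€4,395,992.37 + 0.031 = 0.065434 + 0.031 = 0.096434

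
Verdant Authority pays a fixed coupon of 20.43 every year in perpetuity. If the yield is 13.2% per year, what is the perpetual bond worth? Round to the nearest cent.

Level perpetuity: PV = C / r = 20.43 / 0.132 = 154.77

154.77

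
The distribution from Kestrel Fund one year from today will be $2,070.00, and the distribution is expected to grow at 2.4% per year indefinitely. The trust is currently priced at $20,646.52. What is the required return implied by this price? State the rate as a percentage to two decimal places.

P = D₁/(r − g) ⇒ r = D₁/P + g = $2,070.0000/$20,646.52 + 0.024 = 0.100259 + 0.024 = 0.124259

12.43%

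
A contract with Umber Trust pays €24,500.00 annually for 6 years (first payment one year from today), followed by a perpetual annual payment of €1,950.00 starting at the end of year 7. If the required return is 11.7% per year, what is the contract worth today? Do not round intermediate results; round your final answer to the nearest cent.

€110172.02

PV of 6-year annuity: €24,500.00 × [1 − (1+0.117)^−6] / 0.117 = 101591.17869
Perpetuity value at year 6: €1,950.00 / 0.117 = 16666.66667
PV of perpetuity: 16666.66667 / (1+0.117)^6 = 8580.83816
Total PV = 101591.17869 + 8580.83816 = 110172.01685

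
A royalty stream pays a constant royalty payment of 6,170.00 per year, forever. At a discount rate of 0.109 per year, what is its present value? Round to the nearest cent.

Level perpetuity: PV = C / r = 6,170.00 / 0.109 = 56,605.50

56605.50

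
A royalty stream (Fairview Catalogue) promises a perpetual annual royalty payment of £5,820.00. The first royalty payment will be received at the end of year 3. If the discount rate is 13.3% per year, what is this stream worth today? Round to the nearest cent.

£34088.79

Value at end of year 2: C / r = £5,820.00 / 0.133 = £43,759.3985
Discount to today: PV = £43,759.3985 / (1 + 0.133)^2 = £43,759.3985 / 1.283689 = £34,088.79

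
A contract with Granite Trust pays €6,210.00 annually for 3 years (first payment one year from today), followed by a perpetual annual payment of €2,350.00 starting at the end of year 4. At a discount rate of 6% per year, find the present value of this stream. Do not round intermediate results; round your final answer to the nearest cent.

PV of 3-year annuity: €6,210.00 × [1 − (1+0.06)^−3] / 0.06 = 16599.40421
Perpetuity value at year 3: €2,350.00 / 0.06 = 39166.66667
PV of perpetuity: 39166.66667 / (1+0.06)^3 = 32885.08859
Total PV = 16599.40421 + 32885.08859 = 49484.49279

€49484.49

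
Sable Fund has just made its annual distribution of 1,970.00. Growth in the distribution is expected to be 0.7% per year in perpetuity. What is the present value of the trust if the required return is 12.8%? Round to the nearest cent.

16394.96

D₁ = D₀ × (1 + g) = 1,970.00 × 1.007 = 1,983.7900
Growing perpetuity: P = D₁ / (r − g) = 1,983.7900 / (0.128 − 0.007) = 16,394.96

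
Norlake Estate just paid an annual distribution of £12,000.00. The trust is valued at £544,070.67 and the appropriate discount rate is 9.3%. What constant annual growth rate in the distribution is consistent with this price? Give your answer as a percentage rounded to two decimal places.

P = D₀(1+g)/(r−g) ⇒ P(r−g) = D₀(1+g) ⇒ g(P+D₀) = P·r − D₀
g = (P·r − D₀)/(P + D₀) = (£544,070.67×0.093 − £12,000.00) / (£544,070.67 + £12,000.00) = 0.069413

6.94%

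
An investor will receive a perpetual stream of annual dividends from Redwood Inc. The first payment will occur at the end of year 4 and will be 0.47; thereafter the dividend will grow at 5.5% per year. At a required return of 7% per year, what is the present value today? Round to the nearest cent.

25.58

Value at end of year 3: C₁ / (r − g) = 0.47 / (0.07 − 0.055) = 31.3333
Discount to today: PV = 31.3333 / (1 + 0.07)^3 = 31.3333 / 1.225043 = 25.58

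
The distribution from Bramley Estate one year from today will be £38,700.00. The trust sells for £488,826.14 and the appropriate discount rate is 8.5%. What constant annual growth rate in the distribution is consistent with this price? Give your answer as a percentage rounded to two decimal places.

P = D₁/(r−g) ⇒ g = r − D₁/P = 0.085 − £38,700.00/£488,826.14 = 0.005831

0.58%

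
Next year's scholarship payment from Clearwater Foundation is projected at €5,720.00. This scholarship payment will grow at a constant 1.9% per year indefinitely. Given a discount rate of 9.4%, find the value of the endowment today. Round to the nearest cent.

€76266.67

Growing perpetuity: P = D₁ / (r − g) = €5,720.0000 / (0.094 − 0.019) = €76,266.67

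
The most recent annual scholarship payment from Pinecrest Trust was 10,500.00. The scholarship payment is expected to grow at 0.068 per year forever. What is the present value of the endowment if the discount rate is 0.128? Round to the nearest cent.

D₁ = D₀ × (1 + g) = 10,500.00 × 1.068 = 11,214.0000
Growing perpetuity: P = D₁ / (r − g) = 11,214.0000 / (0.128 − 0.068) = 186,900.00

186900.00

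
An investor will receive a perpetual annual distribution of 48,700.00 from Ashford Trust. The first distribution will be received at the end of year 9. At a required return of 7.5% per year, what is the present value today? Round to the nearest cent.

364082.65

Value at end of year 8: C / r = 48,700.00 / 0.075 = 649,333.3333
Discount to today: PV = 649,333.3333 / (1 + 0.075)^8 = 649,333.3333 / 1.783478 = 364,082.65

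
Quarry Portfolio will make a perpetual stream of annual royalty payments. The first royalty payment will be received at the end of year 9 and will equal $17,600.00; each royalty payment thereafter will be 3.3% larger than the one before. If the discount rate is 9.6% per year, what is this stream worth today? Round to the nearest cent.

Value at end of year 8: C₁ / (r − g) = $17,600.00 / (0.096 − 0.033) = $279,365.0794
Discount to today: PV = $279,365.0794 / (1 + 0.096)^8 = $279,365.0794 / 2.082018 = $134,179.97

$134179.97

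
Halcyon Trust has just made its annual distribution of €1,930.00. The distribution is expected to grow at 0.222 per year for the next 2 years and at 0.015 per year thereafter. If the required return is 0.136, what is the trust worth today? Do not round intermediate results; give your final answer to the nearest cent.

D_1 = 2358.46000
D_2 = 2882.03812
Terminal value at year 2: TV = D_2×(1+g_2)/(r−g_2) = 2925.26869/0.121 = 24175.77431
P_0 = D_1/(1+r)^1 + D_2/(1+r)^2 + TV/(1+r)^2
    = 2076.10915 + 2233.27939 + 18733.70728 = 23043.09583

€23043.10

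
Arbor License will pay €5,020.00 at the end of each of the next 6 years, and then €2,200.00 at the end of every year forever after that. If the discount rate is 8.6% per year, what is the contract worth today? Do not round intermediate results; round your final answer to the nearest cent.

PV of 6-year annuity: €5,020.00 × [1 − (1+0.086)^−6] / 0.086 = 22790.42410
Perpetuity value at year 6: €2,200.00 / 0.086 = 25581.39535
PV of perpetuity: 25581.39535 / (1+0.086)^6 = 15593.56009
Total PV = 22790.42410 + 15593.56009 = 38383.98419

€38383.98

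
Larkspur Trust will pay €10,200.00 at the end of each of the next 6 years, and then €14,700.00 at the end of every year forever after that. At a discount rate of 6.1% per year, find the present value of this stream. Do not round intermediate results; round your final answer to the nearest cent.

PV of 6-year annuity: €10,200.00 × [1 − (1+0.061)^−6] / 0.061 = 49999.50702
Perpetuity value at year 6: €14,700.00 / 0.061 = 240983.60656
PV of perpetuity: 240983.60656 / (1+0.061)^6 = 168925.49349
Total PV = 49999.50702 + 168925.49349 = 218925.00052

€218925.00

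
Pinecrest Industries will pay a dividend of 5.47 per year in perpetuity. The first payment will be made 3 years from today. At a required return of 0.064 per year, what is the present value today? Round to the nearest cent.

75.50

Value at end of year 2: C / r = 5.47 / 0.064 = 85.4688
Discount to today: PV = 85.4688 / (1 + 0.064)^2 = 85.4688 / 1.132096 = 75.50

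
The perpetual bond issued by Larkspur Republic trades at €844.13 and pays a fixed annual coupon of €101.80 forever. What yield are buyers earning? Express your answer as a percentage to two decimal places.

P = C/r ⇒ r = C/P = €101.80/€844.13 = 0.120598

12.06%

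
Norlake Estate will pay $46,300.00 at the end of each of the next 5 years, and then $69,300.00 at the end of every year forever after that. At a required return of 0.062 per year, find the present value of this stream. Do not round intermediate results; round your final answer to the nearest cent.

PV of 5-year annuity: $46,300.00 × [1 − (1+0.062)^−5] / 0.062 = 193975.86937
Perpetuity value at year 5: $69,300.00 / 0.062 = 1117741.93548
PV of perpetuity: 1117741.93548 / (1+0.062)^5 = 827406.56297
Total PV = 193975.86937 + 827406.56297 = 1021382.43234

$1021382.43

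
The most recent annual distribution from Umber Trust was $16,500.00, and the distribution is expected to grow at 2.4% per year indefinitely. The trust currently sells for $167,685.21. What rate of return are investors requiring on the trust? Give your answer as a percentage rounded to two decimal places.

12.48%

D₁ = $16,500.00 × 1.024 = $16,896.0000
P = D₁/(r − g) ⇒ r = D₁/P + g = $16,896.0000/$167,685.21 + 0.024 = 0.100760 + 0.024 = 0.124760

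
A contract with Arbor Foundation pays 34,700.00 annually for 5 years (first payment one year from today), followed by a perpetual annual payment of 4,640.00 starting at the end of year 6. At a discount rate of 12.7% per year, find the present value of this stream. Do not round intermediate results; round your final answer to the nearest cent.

143041.93

PV of 5-year annuity: 34,700.00 × [1 − (1+0.127)^−5] / 0.127 = 122946.62071
Perpetuity value at year 5: 4,640.00 / 0.127 = 36535.43307
PV of perpetuity: 36535.43307 / (1+0.127)^5 = 20095.30857
Total PV = 122946.62071 + 20095.30857 = 143041.92928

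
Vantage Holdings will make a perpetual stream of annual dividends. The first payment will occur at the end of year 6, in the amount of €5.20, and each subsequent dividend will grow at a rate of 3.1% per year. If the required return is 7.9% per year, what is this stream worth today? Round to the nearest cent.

Value at end of year 5: C₁ / (r − g) = €5.20 / (0.079 − 0.031) = €108.3333
Discount to today: PV = €108.3333 / (1 + 0.079)^5 = €108.3333 / 1.462538 = €74.07

€74.07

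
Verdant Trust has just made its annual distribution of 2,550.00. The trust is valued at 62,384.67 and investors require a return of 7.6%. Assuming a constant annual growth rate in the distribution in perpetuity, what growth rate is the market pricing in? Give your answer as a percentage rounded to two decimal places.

P = D₀(1+g)/(r−g) ⇒ P(r−g) = D₀(1+g) ⇒ g(P+D₀) = P·r − D₀
g = (P·r − D₀)/(P + D₀) = (62,384.67×0.076 − 2,550.00) / (62,384.67 + 2,550.00) = 0.033745

3.37%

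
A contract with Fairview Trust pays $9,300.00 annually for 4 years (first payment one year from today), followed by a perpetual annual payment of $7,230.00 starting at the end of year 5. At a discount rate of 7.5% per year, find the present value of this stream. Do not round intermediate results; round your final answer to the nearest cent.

$103333.11

PV of 4-year annuity: $9,300.00 × [1 − (1+0.075)^−4] / 0.075 = 31148.73431
Perpetuity value at year 4: $7,230.00 / 0.075 = 96400.00000
PV of perpetuity: 96400.00000 / (1+0.075)^4 = 72184.37107
Total PV = 31148.73431 + 72184.37107 = 103333.10538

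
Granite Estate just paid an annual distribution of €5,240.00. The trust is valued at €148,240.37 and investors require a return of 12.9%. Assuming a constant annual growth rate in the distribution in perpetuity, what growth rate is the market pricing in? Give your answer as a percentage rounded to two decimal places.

9.05%

P = D₀(1+g)/(r−g) ⇒ P(r−g) = D₀(1+g) ⇒ g(P+D₀) = P·r − D₀
g = (P·r − D₀)/(P + D₀) = (€148,240.37×0.129 − €5,240.00) / (€148,240.37 + €5,240.00) = 0.090455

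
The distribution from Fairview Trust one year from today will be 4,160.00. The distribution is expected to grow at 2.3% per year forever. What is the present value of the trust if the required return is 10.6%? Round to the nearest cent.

Growing perpetuity: P = D₁ / (r − g) = 4,160.0000 / (0.106 − 0.023) = 50,120.48

50120.48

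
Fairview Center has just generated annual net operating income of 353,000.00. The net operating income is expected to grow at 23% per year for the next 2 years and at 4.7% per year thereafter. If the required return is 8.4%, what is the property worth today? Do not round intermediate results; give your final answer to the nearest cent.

13715935.22

D_1 = 434190.00000
D_2 = 534053.70000
Terminal value at year 2: TV = D_2×(1+g_2)/(r−g_2) = 559154.22390/0.037 = 15112276.32162
P_0 = D_1/(1+r)^1 + D_2/(1+r)^2 + TV/(1+r)^2
    = 400544.28044 + 454492.12633 + 12860898.81812 = 13715935.22489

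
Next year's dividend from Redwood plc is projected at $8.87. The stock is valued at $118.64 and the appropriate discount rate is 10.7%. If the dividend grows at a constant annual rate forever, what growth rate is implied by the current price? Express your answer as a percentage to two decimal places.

P = D₁/(r−g) ⇒ g = r − D₁/P = 0.107 − $8.87/$118.64 = 0.032236

3.22%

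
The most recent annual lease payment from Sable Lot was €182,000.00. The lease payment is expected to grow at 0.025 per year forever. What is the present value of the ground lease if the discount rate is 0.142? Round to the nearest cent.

D₁ = D₀ × (1 + g) = €182,000.00 × 1.025 = €186,550.0000
Growing perpetuity: P = D₁ / (r − g) = €186,550.0000 / (0.142 − 0.025) = €1,594,444.44

€1594444.44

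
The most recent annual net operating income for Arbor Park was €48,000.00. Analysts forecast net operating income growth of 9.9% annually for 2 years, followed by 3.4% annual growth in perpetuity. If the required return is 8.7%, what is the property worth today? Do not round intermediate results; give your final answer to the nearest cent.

€1054838.56

D_1 = 52752.00000
D_2 = 57974.44800
Terminal value at year 2: TV = D_2×(1+g_2)/(r−g_2) = 59945.57923/0.053 = 1131048.66475
P_0 = D_1/(1+r)^1 + D_2/(1+r)^2 + TV/(1+r)^2
    = 48529.89880 + 49065.64746 + 957243.00888 = 1054838.55514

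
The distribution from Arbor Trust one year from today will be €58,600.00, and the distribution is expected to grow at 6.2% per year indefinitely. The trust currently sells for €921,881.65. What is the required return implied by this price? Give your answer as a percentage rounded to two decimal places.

12.56%

P = D₁/(r − g) ⇒ r = D₁/P + g = €58,600.0000/€921,881.65 + 0.062 = 0.063566 + 0.062 = 0.125566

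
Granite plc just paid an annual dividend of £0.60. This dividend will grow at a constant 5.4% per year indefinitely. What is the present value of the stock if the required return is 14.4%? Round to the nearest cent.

D₁ = D₀ × (1 + g) = £0.60 × 1.054 = £0.6324
Growing perpetuity: P = D₁ / (r − g) = £0.6324 / (0.144 − 0.054) = £7.03

£7.03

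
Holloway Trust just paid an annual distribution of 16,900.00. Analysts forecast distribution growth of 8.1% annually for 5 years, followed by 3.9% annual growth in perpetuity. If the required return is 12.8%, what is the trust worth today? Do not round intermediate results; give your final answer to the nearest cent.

233982.23

D_1 = 18268.90000
D_2 = 19748.68090
D_3 = 21348.32405
D_4 = 23077.53830
D_5 = 24946.81890
Terminal value at year 5: TV = D_5×(1+g_2)/(r−g_2) = 25919.74484/0.089 = 291233.08810
P_0 = D_1/(1+r)^1 + D_2/(1+r)^2 + D_3/(1+r)^3 + D_4/(1+r)^4 + D_5/(1+r)^5 + TV/(1+r)^5
    = 16195.83333 + 15521.00694 + 14874.29832 + 14254.53589 + 13660.59690 + 159475.95702 = 233982.22841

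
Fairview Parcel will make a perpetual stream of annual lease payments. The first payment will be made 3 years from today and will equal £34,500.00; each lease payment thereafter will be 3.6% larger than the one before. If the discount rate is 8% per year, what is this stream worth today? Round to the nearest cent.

Value at end of year 2: C₁ / (r − g) = £34,500.00 / (0.08 − 0.036) = £784,090.9091
Discount to today: PV = £784,090.9091 / (1 + 0.08)^2 = £784,090.9091 / 1.166400 = £672,231.58

£672231.58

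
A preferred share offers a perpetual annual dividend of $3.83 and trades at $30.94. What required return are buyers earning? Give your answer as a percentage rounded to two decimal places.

P = C/r ⇒ r = C/P = $3.83/$30.94 = 0.123788

12.38%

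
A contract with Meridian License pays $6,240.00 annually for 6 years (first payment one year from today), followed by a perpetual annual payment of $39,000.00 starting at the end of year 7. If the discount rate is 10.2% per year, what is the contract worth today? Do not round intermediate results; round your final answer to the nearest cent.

PV of 6-year annuity: $6,240.00 × [1 − (1+0.102)^−6] / 0.102 = 27018.28052
Perpetuity value at year 6: $39,000.00 / 0.102 = 382352.94118
PV of perpetuity: 382352.94118 / (1+0.102)^6 = 213488.68795
Total PV = 27018.28052 + 213488.68795 = 240506.96847

$240506.97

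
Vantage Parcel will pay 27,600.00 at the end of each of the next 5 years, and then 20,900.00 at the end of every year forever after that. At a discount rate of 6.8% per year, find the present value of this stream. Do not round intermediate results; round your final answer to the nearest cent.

334972.00

PV of 5-year annuity: 27,600.00 × [1 − (1+0.068)^−5] / 0.068 = 113774.04712
Perpetuity value at year 5: 20,900.00 / 0.068 = 307352.94118
PV of perpetuity: 307352.94118 / (1+0.068)^5 = 221197.95622
Total PV = 113774.04712 + 221197.95622 = 334972.00334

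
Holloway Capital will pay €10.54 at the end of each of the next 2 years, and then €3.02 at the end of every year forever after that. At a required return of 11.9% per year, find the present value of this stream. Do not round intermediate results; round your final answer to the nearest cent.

€38.10

PV of 2-year annuity: €10.54 × [1 − (1+0.119)^−2] / 0.119 = 17.83657
Perpetuity value at year 2: €3.02 / 0.119 = 25.37815
PV of perpetuity: 25.37815 / (1+0.119)^2 = 20.26748
Total PV = 17.83657 + 20.26748 = 38.10405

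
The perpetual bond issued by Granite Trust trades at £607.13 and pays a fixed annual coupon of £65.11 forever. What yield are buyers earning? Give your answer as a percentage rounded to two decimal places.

P = C/r ⇒ r = C/P = £65.11/£607.13 = 0.107242

10.72%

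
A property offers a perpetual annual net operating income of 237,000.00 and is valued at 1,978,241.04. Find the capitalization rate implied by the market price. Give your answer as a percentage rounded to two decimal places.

P = C/r ⇒ r = C/P = 237,000.00/1,978,241.04 = 0.119803

11.98%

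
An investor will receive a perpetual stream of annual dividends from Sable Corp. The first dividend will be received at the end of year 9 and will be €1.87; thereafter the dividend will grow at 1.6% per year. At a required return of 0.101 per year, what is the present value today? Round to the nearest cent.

€10.19

Value at end of year 8: C₁ / (r − g) = €1.87 / (0.101 − 0.016) = €22.0000
Discount to today: PV = €22.0000 / (1 + 0.101)^8 = €22.0000 / 2.159228 = €10.19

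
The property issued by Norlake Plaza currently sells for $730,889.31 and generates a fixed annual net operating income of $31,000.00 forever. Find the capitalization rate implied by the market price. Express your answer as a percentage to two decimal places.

P = C/r ⇒ r = C/P = $31,000.00/$730,889.31 = 0.042414

4.24%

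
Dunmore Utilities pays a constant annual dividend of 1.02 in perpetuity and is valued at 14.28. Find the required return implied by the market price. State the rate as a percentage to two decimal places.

P = C/r ⇒ r = C/P = 1.02/14.28 = 0.071429

7.14%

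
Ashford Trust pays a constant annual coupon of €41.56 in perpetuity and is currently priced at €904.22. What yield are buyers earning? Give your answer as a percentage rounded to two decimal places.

4.60%

P = C/r ⇒ r = C/P = €41.56/€904.22 = 0.045962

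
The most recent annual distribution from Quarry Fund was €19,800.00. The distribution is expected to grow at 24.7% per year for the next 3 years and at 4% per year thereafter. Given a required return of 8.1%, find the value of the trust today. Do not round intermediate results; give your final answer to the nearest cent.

D_1 = 24690.60000
D_2 = 30789.17820
D_3 = 38394.10522
Terminal value at year 3: TV = D_3×(1+g_2)/(r−g_2) = 39929.86942/0.041 = 973899.25424
P_0 = D_1/(1+r)^1 + D_2/(1+r)^2 + D_3/(1+r)^3 + TV/(1+r)^3
    = 22840.51804 + 26347.94264 + 30393.97269 + 770969.06324 = 850551.49660

€850551.50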